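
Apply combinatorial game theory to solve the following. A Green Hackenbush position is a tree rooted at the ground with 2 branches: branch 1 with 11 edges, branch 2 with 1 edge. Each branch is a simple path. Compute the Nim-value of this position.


The tree has 2 branches from the ground vertex.
In Green Hackenbush, the Nim-value of a simple path of length k is k.
Branch 1: length 11, Nim-value = 11
Branch 2: length 1, Nim-value = 1
Total Nim-value = XOR of all branch values:
0 XOR 11 = 11
11 XOR 1 = 10
Nim-value of the tree = 10

10


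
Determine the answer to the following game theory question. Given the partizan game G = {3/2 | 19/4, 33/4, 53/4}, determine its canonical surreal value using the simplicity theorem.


Left options: {3/2}, max = 3/2
Right options: {19/4, 33/4, 53/4}, min = 19/4
All options are numbers and max(Left) < min(Right), so by the simplicity theorem the value is the simplest (earliest-born) number strictly between 3/2 and 19/4.
Integers 2 through 4 all lie strictly between 3/2 and 19/4.
Among integers, the simplest (lowest birthday = smallest |n|; 0 is born on day 0, +-n on day n) is 2.
No non-integer in the interval can be simpler: if x is a non-integer in the interval, then floor(x) or ceil(x) also lies in the interval (the interval contains an integer), and both are proper prefixes of x's sign expansion, i.e. born earlier. So the game value is 2.
Game value = 2

2


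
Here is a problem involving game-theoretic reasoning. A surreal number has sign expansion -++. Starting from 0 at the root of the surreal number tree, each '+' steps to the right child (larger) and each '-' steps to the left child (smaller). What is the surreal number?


Sign expansion: -++
Rule: track bounds (lo, hi), initially (-inf, +inf). On '+', the current value becomes lo and we move to the simplest number in (value, hi): value + 1 if hi = +inf, otherwise the midpoint (value + hi)/2. On '-', the current value becomes hi and we move to value - 1 if lo = -inf, otherwise the midpoint (lo + value)/2.
Start at 0.
Step 1: sign = -, move left. Bounds: (-inf, 0). Value = -1
Step 2: sign = +, move right. Bounds: (-1, 0). Value = -1/2
Step 3: sign = +, move right. Bounds: (-1/2, 0). Value = -1/4
The surreal number with sign expansion -++ is -1/4.

-1/4


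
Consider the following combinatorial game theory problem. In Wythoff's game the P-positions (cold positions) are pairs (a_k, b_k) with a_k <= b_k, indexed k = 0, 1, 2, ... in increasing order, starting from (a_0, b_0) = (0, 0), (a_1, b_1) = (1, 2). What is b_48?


By Wythoff's theorem, a_k = floor(k * phi) and b_k = floor(k * phi^2) = a_k + k, where phi = (1 + sqrt(5))/2 is the golden ratio.
phi = (1 + sqrt(5))/2 = 1.618034
phi^2 = phi + 1 = 2.618034
k = 48
k * phi^2 = 48 * 2.618034 = 125.665631
b_48 = floor(k * phi^2) = 125 (check: a_48 + k = 77 + 48 = 125)

125


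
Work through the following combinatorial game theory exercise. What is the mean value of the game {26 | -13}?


Game = {26 | -13}, a switch {a | b} with numbers a > b.
Its thermograph has left wall a - t and right wall b + t, which meet at t = (a - b)/2, where both equal (a + b)/2. So the mast (mean value) is at (a + b)/2.
Mean = (26 + (-13))/2 = 13/2 = 13/2

13/2


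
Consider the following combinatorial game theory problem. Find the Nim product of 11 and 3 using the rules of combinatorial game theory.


Nim multiplication is bilinear over XOR: (u XOR v) * w = (u*w) XOR (v*w).
So we split each operand into its bit components and XOR the pairwise Nim products.
11 = 1 + 2 + 8 (as XOR of powers of 2).
3 = 1 + 2 (as XOR of powers of 2).
Using the standard Nim-product table on single bits:
  2*2 = 3,   2*4 = 8,   2*8 = 12,
  4*4 = 6,   4*8 = 11,  8*8 = 13,
and  1*x = x (identity), k*l = l*k (commutative).
Pairwise Nim products:
  1 * 1 = 1
  1 * 2 = 2
  2 * 1 = 2
  2 * 2 = 3
  8 * 1 = 8
  8 * 2 = 12
XOR them: 1 XOR 2 XOR 2 XOR 3 XOR 8 XOR 12 = 6.
Result: 11 * 3 = 6 (in Nim).

6


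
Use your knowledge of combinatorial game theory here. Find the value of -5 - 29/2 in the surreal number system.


x = -5, y = 29/2
Converting to common denominator: 2
x = -10/2, y = 29/2
x - y = -5 - 29/2 = -39/2

-39/2


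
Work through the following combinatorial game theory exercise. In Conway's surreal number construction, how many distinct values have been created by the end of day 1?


Day 0: {|} = 0 is born. Count = 1.
Day n: the number of surreal numbers born by day n is 2^(n+1) - 1.
By day 0: 2^1 - 1 = 1
By day 1: 2^2 - 1 = 3
By day 1: 3 surreal numbers.

3


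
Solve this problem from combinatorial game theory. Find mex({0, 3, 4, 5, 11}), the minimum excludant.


Set = {0, 3, 4, 5, 11}
0 is in the set.
1 is NOT in the set. This is the mex.
mex = 1

1


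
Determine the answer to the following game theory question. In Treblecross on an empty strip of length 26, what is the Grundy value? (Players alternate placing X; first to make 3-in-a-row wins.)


Treblecross: place X on empty cells; 3-in-a-row wins.
Playing within two cells of an existing X lets the opponent win at once, so sensible play treats the cells i-2..i+2 around each X as dead. The player left with no safe cell loses, so this is a normal-play take-away game on strips of safe cells.
Placing X at cell i (0-indexed) of a strip of k safe cells leaves independent strips of sizes max(0, i-2) and max(0, k-i-3). Hence G(k) = mex{ G(max(0,i-2)) XOR G(max(0,k-i-3)) : 0 <= i < k }, with G(0) = 0.
G(1): splits (0,0):0^0=0 -> mex({0}) = 1
G(2): splits (0,0):0^0=0 -> mex({0}) = 1
G(3): splits (0,0):0^0=0 -> mex({0}) = 1
G(4): splits (0,1):0^1=1 (0,0):0^0=0 -> mex({0, 1}) = 2
G(5): splits (0,2):0^1=1 (0,1):0^1=1 (0,0):0^0=0 -> mex({0, 1}) = 2
G(6) = mex({1}) = 0
G(7) = mex({0, 1, 2}) = 3
G(8) = mex({0, 1, 2}) = 3
G(9) = mex({0, 2}) = 1
G(10) = mex({0, 2, 3}) = 1
G(11) = mex({0, 3}) = 1
G(12) = mex({1, 3}) = 0
G(13) = mex({0, 1, 2, 3}) = 4
G(14) = mex({0, 1, 2}) = 3
G(15) = mex({0, 1, 2}) = 3
G(16) = mex({0, 1, 2, 4}) = 3
G(17) = mex({0, 1, 3, 4}) = 2
G(18) = mex({0, 1, 3, 4}) = 2
G(19) = mex({0, 1, 3, 5}) = 2
G(20) = mex({0, 1, 2, 3, 5}) = 4
G(21) = mex({0, 1, 2, 3, 5}) = 4
G(22) = mex({1, 2, 6}) = 0
G(23) = mex({0, 1, 2, 3, 4, 6}) = 5
G(24) = mex({0, 1, 2, 3, 4}) = 5
G(25) = mex({0, 1, 3, 4, 7}) = 2
G(26) = mex({0, 1, 3, 4, 5, 7}) = 2
Therefore G(26) = 2.

2


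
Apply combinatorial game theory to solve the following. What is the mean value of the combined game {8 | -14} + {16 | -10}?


G1 = {8 | -14}, G2 = {16 | -10}
Each is a switch {a | b} with numbers a > b; its mean value is (a + b)/2, and mean value is additive over game sums: m(G1 + G2) = m(G1) + m(G2).
Mean of G1 = (8 + (-14))/2 = -6/2 = -3
Mean of G2 = (16 + (-10))/2 = 6/2 = 3
Mean of G1 + G2 = -3 + 3 = 0

0


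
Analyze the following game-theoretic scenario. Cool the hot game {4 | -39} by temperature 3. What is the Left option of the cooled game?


Original game: {4 | -39} (a switch {a | b} with a > b).
Cooling by t (for t below the temperature (a - b)/2 = 43/2) taxes each move by t: {a | b} cooled by t is {a - t | b + t}.
Cooling amount: t = 3
Cooled Left option: 4 - 3 = 1
Cooled Right option: -39 + 3 = -36
Cooled game: {1 | -36}
Left option = 1

1


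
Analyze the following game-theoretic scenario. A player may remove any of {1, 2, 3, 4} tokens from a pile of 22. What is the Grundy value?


The subtraction set is S = {1, 2, 3, 4}.
G(k) = mex{ G(k - s) : s in S, s <= k }. We compute iteratively: G(0) = 0.
G(1) = mex({0}) = 1
G(2) = mex({0, 1}) = 2
G(3) = mex({0, 1, 2}) = 3
G(4) = mex({0, 1, 2, 3}) = 4
G(5) = mex({1, 2, 3, 4}) = 0
G(6) = mex({0, 2, 3, 4}) = 1
G(7) = mex({0, 1, 3, 4}) = 2
G(8) = mex({0, 1, 2, 4}) = 3
Observe that G(5)..G(8) = 0, 1, 2, 3 repeats G(0)..G(3) = 0, 1, 2, 3.
For k >= max(S) = 4, G(k) is determined by the previous 4 values G(k-4)..G(k-1); a window of 4 consecutive values has recurred shifted by 5, so by induction G(k + 5) = G(k) for all k >= 0: the sequence is periodic from the start with period 5.
One period: G(0..4) = 0, 1, 2, 3, 4.
22 mod 5 = 2, so G(22) = G(2) = 2.

2


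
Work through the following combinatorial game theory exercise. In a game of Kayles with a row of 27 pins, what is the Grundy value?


Kayles: a move removes 1 or 2 adjacent pins from a contiguous row.
Removing pins from a row of k leaves two independent rows (a, b) with a + b = k - 1 (one pin) or a + b = k - 2 (two pins); an end removal gives a = 0.
By Sprague-Grundy, G(k) = mex{ G(a) XOR G(b) } over all these splits. G(0) = 0.
G(1): splits (0,0):0^0=0 -> mex({0}) = 1
G(2): splits (0,1):0^1=1 (0,0):0^0=0 -> mex({0, 1}) = 2
G(3): splits (0,2):0^2=2 (1,1):1^1=0 (0,1):0^1=1 -> mex({0, 1, 2}) = 3
G(4): splits (0,3):0^3=3 (1,2):1^2=3 (0,2):0^2=2 (1,1):1^1=0 -> mex({0, 2, 3}) = 1
G(5): splits (0,4):0^1=1 (1,3):1^3=2 (2,2):2^2=0 (0,3):0^3=3 (1,2):1^2=3 -> mex({0, 1, 2, 3}) = 4
G(6) = mex({0, 1, 2, 4}) = 3
G(7) = mex({0, 1, 3, 4, 5}) = 2
G(8) = mex({0, 2, 3, 5, 6}) = 1
G(9) = mex({0, 1, 2, 3, 6, 7}) = 4
G(10) = mex({0, 1, 3, 4, 5, 7}) = 2
G(11) = mex({0, 1, 2, 3, 4, 5}) = 6
G(12) = mex({0, 1, 2, 3, 5, 6, 7}) = 4
G(13) = mex({0, 2, 3, 4, 6, 7}) = 1
G(14) = mex({0, 1, 4, 5, 6, 7}) = 2
G(15) = mex({0, 1, 2, 3, 4, 5, 6}) = 7
G(16) = mex({0, 2, 3, 5, 6, 7}) = 1
G(17) = mex({0, 1, 2, 3, 5, 6, 7}) = 4
G(18) = mex({0, 1, 2, 4, 5, 6}) = 3
G(19) = mex({0, 1, 3, 4, 5, 7}) = 2
G(20) = mex({0, 2, 3, 4, 5, 6, 7}) = 1
G(21) = mex({0, 1, 2, 3, 5, 6, 7}) = 4
G(22) = mex({0, 1, 2, 3, 4, 5, 7}) = 6
G(23) = mex({0, 1, 2, 3, 4, 5, 6}) = 7
G(24) = mex({0, 1, 2, 3, 5, 6, 7}) = 4
G(25) = mex({0, 2, 3, 4, 6, 7}) = 1
G(26) = mex({0, 1, 3, 4, 5, 6, 7}) = 2
G(27) = mex({0, 1, 2, 3, 4, 5, 6, 7}) = 8
Therefore G(27) = 8.

8


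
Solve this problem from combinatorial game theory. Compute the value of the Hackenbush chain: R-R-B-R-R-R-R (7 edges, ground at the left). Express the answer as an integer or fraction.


Edges (from ground): R-R-B-R-R-R-R
By Berlekamp's sign-expansion rule, a Blue-Red Hackenbush stalk has the value of the surreal number whose sign sequence is the edge sequence with B -> + and R -> -.
Sign sequence: --+----
Trace the sign expansion in the surreal number tree, starting from 0:
Edge 1: R (sign -) -> bounds (-inf, 0), value = -1
Edge 2: R (sign -) -> bounds (-inf, -1), value = -2
Edge 3: B (sign +) -> bounds (-2, -1), value = -3/2
Edge 4: R (sign -) -> bounds (-2, -3/2), value = -7/4
Edge 5: R (sign -) -> bounds (-2, -7/4), value = -15/8
Edge 6: R (sign -) -> bounds (-2, -15/8), value = -31/16
Edge 7: R (sign -) -> bounds (-2, -31/16), value = -63/32
Game value = -63/32

-63/32


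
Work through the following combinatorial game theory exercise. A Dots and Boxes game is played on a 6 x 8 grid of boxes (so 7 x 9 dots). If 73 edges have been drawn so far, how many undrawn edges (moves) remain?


Grid: 6 x 8 boxes, i.e. 7 rows and 9 columns of dots.
Horizontal edges: (rows + 1) * cols = 7 * 8 = 56
Vertical edges: rows * (cols + 1) = 6 * 9 = 54
Total edges: 56 + 54 = 110
Edges drawn: 73
Remaining: 110 - 73 = 37

37


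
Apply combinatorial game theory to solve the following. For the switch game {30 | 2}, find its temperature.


The game is {30 | 2}, a switch {a | b} with numbers a > b.
Cooling {a | b} by t gives {a - t | b + t}, which stops being hot when a - t = b + t, i.e. at t = (a - b)/2. So the temperature of a switch is (a - b)/2.
Temperature = (Left option - Right option) / 2
= (30 - (2)) / 2
= 28 / 2
= 14

14


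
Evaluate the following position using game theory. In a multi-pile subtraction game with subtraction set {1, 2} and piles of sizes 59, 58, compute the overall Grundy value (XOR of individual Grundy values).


Subtraction set: {1, 2}
For this subtraction set, G(n) = n mod 3 (period = max + 1 = 3).
Pile 1 (size 59): G(59) = 59 mod 3 = 2
Pile 2 (size 58): G(58) = 58 mod 3 = 1
Total Grundy value = XOR of all: 2 XOR 1 = 3

3


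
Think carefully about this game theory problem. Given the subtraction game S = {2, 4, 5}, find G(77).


The subtraction set is S = {2, 4, 5}.
G(k) = mex{ G(k - s) : s in S, s <= k }. We compute iteratively: G(0) = 0.
G(1) = mex({}) = 0
G(2) = mex({0}) = 1
G(3) = mex({0}) = 1
G(4) = mex({0, 1}) = 2
G(5) = mex({0, 1}) = 2
G(6) = mex({0, 1, 2}) = 3
G(7) = mex({1, 2}) = 0
G(8) = mex({1, 2, 3}) = 0
G(9) = mex({0, 2}) = 1
G(10) = mex({0, 2, 3}) = 1
G(11) = mex({0, 1, 3}) = 2
Observe that G(7)..G(11) = 0, 0, 1, 1, 2 repeats G(0)..G(4) = 0, 0, 1, 1, 2.
For k >= max(S) = 5, G(k) is determined by the previous 5 values G(k-5)..G(k-1); a window of 5 consecutive values has recurred shifted by 7, so by induction G(k + 7) = G(k) for all k >= 0: the sequence is periodic from the start with period 7.
One period: G(0..6) = 0, 0, 1, 1, 2, 2, 3.
77 mod 7 = 0, so G(77) = G(0) = 0.

0


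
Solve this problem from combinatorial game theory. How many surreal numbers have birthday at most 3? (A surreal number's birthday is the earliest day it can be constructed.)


Day 0: {|} = 0 is born. Count = 1.
Day n: the number of surreal numbers born by day n is 2^(n+1) - 1.
By day 0: 2^1 - 1 = 1
By day 1: 2^2 - 1 = 3
By day 2: 2^3 - 1 = 7
By day 3: 2^4 - 1 = 15
By day 3: 15 surreal numbers.

15


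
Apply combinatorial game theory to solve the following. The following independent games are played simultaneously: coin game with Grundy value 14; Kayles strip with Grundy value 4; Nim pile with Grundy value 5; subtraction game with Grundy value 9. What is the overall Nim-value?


By the Sprague-Grundy theorem, the Grundy value of a sum of games is the XOR of individual Grundy values.
coin game: Grundy value = 14. Running XOR: 0 XOR 14 = 14
Kayles strip: Grundy value = 4. Running XOR: 14 XOR 4 = 10
Nim pile: Grundy value = 5. Running XOR: 10 XOR 5 = 15
subtraction game: Grundy value = 9. Running XOR: 15 XOR 9 = 6
The combined Grundy value is 6.

6


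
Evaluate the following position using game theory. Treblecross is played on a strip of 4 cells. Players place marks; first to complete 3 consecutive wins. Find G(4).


Treblecross: place X on empty cells; 3-in-a-row wins.
Playing within two cells of an existing X lets the opponent win at once, so sensible play treats the cells i-2..i+2 around each X as dead. The player left with no safe cell loses, so this is a normal-play take-away game on strips of safe cells.
Placing X at cell i (0-indexed) of a strip of k safe cells leaves independent strips of sizes max(0, i-2) and max(0, k-i-3). Hence G(k) = mex{ G(max(0,i-2)) XOR G(max(0,k-i-3)) : 0 <= i < k }, with G(0) = 0.
G(1): splits (0,0):0^0=0 -> mex({0}) = 1
G(2): splits (0,0):0^0=0 -> mex({0}) = 1
G(3): splits (0,0):0^0=0 -> mex({0}) = 1
G(4): splits (0,1):0^1=1 (0,0):0^0=0 -> mex({0, 1}) = 2
Therefore G(4) = 2.

2


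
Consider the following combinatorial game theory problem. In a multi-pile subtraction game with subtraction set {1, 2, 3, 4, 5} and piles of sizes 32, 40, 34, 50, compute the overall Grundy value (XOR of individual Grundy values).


Subtraction set: {1, 2, 3, 4, 5}
For this subtraction set, G(n) = n mod 6 (period = max + 1 = 6).
Pile 1 (size 32): G(32) = 32 mod 6 = 2
Pile 2 (size 40): G(40) = 40 mod 6 = 4
Pile 3 (size 34): G(34) = 34 mod 6 = 4
Pile 4 (size 50): G(50) = 50 mod 6 = 2
Total Grundy value = XOR of all: 2 XOR 4 XOR 4 XOR 2 = 0

0


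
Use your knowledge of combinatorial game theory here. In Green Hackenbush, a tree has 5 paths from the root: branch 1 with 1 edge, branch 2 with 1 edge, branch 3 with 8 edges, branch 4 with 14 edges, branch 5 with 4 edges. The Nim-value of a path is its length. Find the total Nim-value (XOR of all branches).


The tree has 5 branches from the ground vertex.
In Green Hackenbush, the Nim-value of a simple path of length k is k.
Branch 1: length 1, Nim-value = 1
Branch 2: length 1, Nim-value = 1
Branch 3: length 8, Nim-value = 8
Branch 4: length 14, Nim-value = 14
Branch 5: length 4, Nim-value = 4
Total Nim-value = XOR of all branch values:
0 XOR 1 = 1
1 XOR 1 = 0
0 XOR 8 = 8
8 XOR 14 = 6
6 XOR 4 = 2
Nim-value of the tree = 2

2


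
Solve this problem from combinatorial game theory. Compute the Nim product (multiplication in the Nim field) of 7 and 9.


Nim multiplication is bilinear over XOR: (u XOR v) * w = (u*w) XOR (v*w).
So we split each operand into its bit components and XOR the pairwise Nim products.
7 = 1 + 2 + 4 (as XOR of powers of 2).
9 = 1 + 8 (as XOR of powers of 2).
Using the standard Nim-product table on single bits:
  2*2 = 3,   2*4 = 8,   2*8 = 12,
  4*4 = 6,   4*8 = 11,  8*8 = 13,
and  1*x = x (identity), k*l = l*k (commutative).
Pairwise Nim products:
  1 * 1 = 1
  1 * 8 = 8
  2 * 1 = 2
  2 * 8 = 12
  4 * 1 = 4
  4 * 8 = 11
XOR them: 1 XOR 8 XOR 2 XOR 12 XOR 4 XOR 11 = 8.
Result: 7 * 9 = 8 (in Nim).

8


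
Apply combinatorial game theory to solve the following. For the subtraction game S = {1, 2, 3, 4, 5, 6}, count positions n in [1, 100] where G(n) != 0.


Subtraction set S = {1, 2, 3, 4, 5, 6}, so G(n) = n mod 7.
G(n) = 0 when n is a multiple of 7.
Multiples of 7 in [1, 100]: 14
N-positions (nonzero Grundy) = 100 - 14 = 86

86


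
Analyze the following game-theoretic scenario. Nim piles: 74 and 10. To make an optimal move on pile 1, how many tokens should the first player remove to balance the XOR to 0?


Piles: 74 and 10
Current XOR: 74 XOR 10 = 64 (non-zero, so this is an N-position).
To make the XOR zero, we need to find a move that balances the piles.
For pile 1 (size 74): target = 74 XOR 64 = 10
We reduce pile 1 from 74 to 10.
Tokens removed: 74 - 10 = 64
Verification: 10 XOR 10 = 0

64


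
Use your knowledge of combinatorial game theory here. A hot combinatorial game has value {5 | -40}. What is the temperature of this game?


The game is {5 | -40}, a switch {a | b} with numbers a > b.
Cooling {a | b} by t gives {a - t | b + t}, which stops being hot when a - t = b + t, i.e. at t = (a - b)/2. So the temperature of a switch is (a - b)/2.
Temperature = (Left option - Right option) / 2
= (5 - (-40)) / 2
= 45 / 2
= 45/2

45/2


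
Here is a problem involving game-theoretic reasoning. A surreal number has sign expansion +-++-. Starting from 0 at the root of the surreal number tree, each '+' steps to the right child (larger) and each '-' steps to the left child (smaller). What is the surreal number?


Sign expansion: +-++-
Rule: track bounds (lo, hi), initially (-inf, +inf). On '+', the current value becomes lo and we move to the simplest number in (value, hi): value + 1 if hi = +inf, otherwise the midpoint (value + hi)/2. On '-', the current value becomes hi and we move to value - 1 if lo = -inf, otherwise the midpoint (lo + value)/2.
Start at 0.
Step 1: sign = +, move right. Bounds: (0, +inf). Value = 1
Step 2: sign = -, move left. Bounds: (0, 1). Value = 1/2
Step 3: sign = +, move right. Bounds: (1/2, 1). Value = 3/4
Step 4: sign = +, move right. Bounds: (3/4, 1). Value = 7/8
Step 5: sign = -, move left. Bounds: (3/4, 7/8). Value = 13/16
The surreal number with sign expansion +-++- is 13/16.

13/16


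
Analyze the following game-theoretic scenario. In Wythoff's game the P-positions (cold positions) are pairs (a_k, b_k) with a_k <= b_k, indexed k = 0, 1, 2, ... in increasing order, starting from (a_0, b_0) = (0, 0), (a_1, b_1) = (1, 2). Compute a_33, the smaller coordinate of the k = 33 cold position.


By Wythoff's theorem, a_k = floor(k * phi) and b_k = floor(k * phi^2) = a_k + k, where phi = (1 + sqrt(5))/2 is the golden ratio.
phi = (1 + sqrt(5))/2 = 1.618034
k = 33
k * phi = 33 * 1.618034 = 53.395122
a_33 = floor(k * phi) = 53

53


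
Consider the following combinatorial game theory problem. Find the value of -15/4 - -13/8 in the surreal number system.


x = -15/4, y = -13/8
Converting to common denominator: 8
x = -30/8, y = -13/8
x - y = -15/4 - -13/8 = -17/8

-17/8


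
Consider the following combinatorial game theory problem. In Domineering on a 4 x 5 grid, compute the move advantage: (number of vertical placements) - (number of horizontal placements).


Board is 4 x 5 (rows x cols).
Left (vertical) placements: (rows-1) * cols = 3 * 5 = 15
Right (horizontal) placements: rows * (cols-1) = 4 * 4 = 16
Advantage = Left - Right = 15 - 16 = -1

-1


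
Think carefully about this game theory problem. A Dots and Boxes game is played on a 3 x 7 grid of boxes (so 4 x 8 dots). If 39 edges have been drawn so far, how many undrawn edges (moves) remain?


Grid: 3 x 7 boxes, i.e. 4 rows and 8 columns of dots.
Horizontal edges: (rows + 1) * cols = 4 * 7 = 28
Vertical edges: rows * (cols + 1) = 3 * 8 = 24
Total edges: 28 + 24 = 52
Edges drawn: 39
Remaining: 52 - 39 = 13

13


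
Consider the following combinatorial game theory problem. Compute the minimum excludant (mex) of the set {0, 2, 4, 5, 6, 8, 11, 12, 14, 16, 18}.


Set = {0, 2, 4, 5, 6, 8, 11, 12, 14, 16, 18}
0 is in the set.
1 is NOT in the set. This is the mex.
mex = 1

1


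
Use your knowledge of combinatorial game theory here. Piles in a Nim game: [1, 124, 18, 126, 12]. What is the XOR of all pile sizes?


We need the XOR (exclusive or) of all pile sizes.
After XOR-ing pile 1 (size 1): 0 XOR 1 = 1
After XOR-ing pile 2 (size 124): 1 XOR 124 = 125
After XOR-ing pile 3 (size 18): 125 XOR 18 = 111
After XOR-ing pile 4 (size 126): 111 XOR 126 = 17
After XOR-ing pile 5 (size 12): 17 XOR 12 = 29
The Nim-value of this position is 29.

29


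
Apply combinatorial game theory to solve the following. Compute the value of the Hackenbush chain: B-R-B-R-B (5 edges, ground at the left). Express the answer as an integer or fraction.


Edges (from ground): B-R-B-R-B
By Berlekamp's sign-expansion rule, a Blue-Red Hackenbush stalk has the value of the surreal number whose sign sequence is the edge sequence with B -> + and R -> -.
Sign sequence: +-+-+
Trace the sign expansion in the surreal number tree, starting from 0:
Edge 1: B (sign +) -> bounds (0, +inf), value = 1
Edge 2: R (sign -) -> bounds (0, 1), value = 1/2
Edge 3: B (sign +) -> bounds (1/2, 1), value = 3/4
Edge 4: R (sign -) -> bounds (1/2, 3/4), value = 5/8
Edge 5: B (sign +) -> bounds (5/8, 3/4), value = 11/16
Game value = 11/16

11/16


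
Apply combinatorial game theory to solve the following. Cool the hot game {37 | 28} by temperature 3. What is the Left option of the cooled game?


Original game: {37 | 28} (a switch {a | b} with a > b).
Cooling by t (for t below the temperature (a - b)/2 = 9/2) taxes each move by t: {a | b} cooled by t is {a - t | b + t}.
Cooling amount: t = 3
Cooled Left option: 37 - 3 = 34
Cooled Right option: 28 + 3 = 31
Cooled game: {34 | 31}
Left option = 34

34


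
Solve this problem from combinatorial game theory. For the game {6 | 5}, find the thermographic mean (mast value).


Game = {6 | 5}, a switch {a | b} with numbers a > b.
Its thermograph has left wall a - t and right wall b + t, which meet at t = (a - b)/2, where both equal (a + b)/2. So the mast (mean value) is at (a + b)/2.
Mean = (6 + (5))/2 = 11/2 = 11/2

11/2


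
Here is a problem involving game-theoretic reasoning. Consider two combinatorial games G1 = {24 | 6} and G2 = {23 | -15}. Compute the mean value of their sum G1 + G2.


G1 = {24 | 6}, G2 = {23 | -15}
Each is a switch {a | b} with numbers a > b; its mean value is (a + b)/2, and mean value is additive over game sums: m(G1 + G2) = m(G1) + m(G2).
Mean of G1 = (24 + (6))/2 = 30/2 = 15
Mean of G2 = (23 + (-15))/2 = 8/2 = 4
Mean of G1 + G2 = 15 + 4 = 19

19


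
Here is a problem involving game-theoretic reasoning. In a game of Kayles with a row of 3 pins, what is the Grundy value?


Kayles: a move removes 1 or 2 adjacent pins from a contiguous row.
Removing pins from a row of k leaves two independent rows (a, b) with a + b = k - 1 (one pin) or a + b = k - 2 (two pins); an end removal gives a = 0.
By Sprague-Grundy, G(k) = mex{ G(a) XOR G(b) } over all these splits. G(0) = 0.
G(1): splits (0,0):0^0=0 -> mex({0}) = 1
G(2): splits (0,1):0^1=1 (0,0):0^0=0 -> mex({0, 1}) = 2
G(3): splits (0,2):0^2=2 (1,1):1^1=0 (0,1):0^1=1 -> mex({0, 1, 2}) = 3
Therefore G(3) = 3.

3


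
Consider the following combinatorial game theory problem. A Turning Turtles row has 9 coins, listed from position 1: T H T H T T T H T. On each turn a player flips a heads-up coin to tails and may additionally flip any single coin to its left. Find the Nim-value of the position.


Coins: T H T H T T T H T
Key fact: a single head at position k behaves exactly like a Nim heap of size k (turning it to T and optionally flipping a coin at j < k corresponds to moving the heap from k to j, or to 0), and heads combine as a disjunctive sum (two heads at the same place would cancel, matching j XOR j = 0). So the Nim-value is the XOR of the 1-indexed positions of the heads.
Face-up positions (1-indexed): [2, 4, 8]
XOR 0 with 2: 0 XOR 2 = 2
XOR 2 with 4: 2 XOR 4 = 6
XOR 6 with 8: 6 XOR 8 = 14
Nim-value = 14

14


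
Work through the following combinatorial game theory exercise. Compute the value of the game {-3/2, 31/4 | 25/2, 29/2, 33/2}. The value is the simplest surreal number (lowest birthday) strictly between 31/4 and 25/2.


Left options: {-3/2, 31/4}, max = 31/4
Right options: {25/2, 29/2, 33/2}, min = 25/2
All options are numbers and max(Left) < min(Right), so by the simplicity theorem the value is the simplest (earliest-born) number strictly between 31/4 and 25/2.
Integers 8 through 12 all lie strictly between 31/4 and 25/2.
Among integers, the simplest (lowest birthday = smallest |n|; 0 is born on day 0, +-n on day n) is 8.
No non-integer in the interval can be simpler: if x is a non-integer in the interval, then floor(x) or ceil(x) also lies in the interval (the interval contains an integer), and both are proper prefixes of x's sign expansion, i.e. born earlier. So the game value is 8.
Game value = 8

8


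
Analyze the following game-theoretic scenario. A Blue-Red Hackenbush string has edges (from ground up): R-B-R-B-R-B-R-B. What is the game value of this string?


Edges (from ground): R-B-R-B-R-B-R-B
By Berlekamp's sign-expansion rule, a Blue-Red Hackenbush stalk has the value of the surreal number whose sign sequence is the edge sequence with B -> + and R -> -.
Sign sequence: -+-+-+-+
Trace the sign expansion in the surreal number tree, starting from 0:
Edge 1: R (sign -) -> bounds (-inf, 0), value = -1
Edge 2: B (sign +) -> bounds (-1, 0), value = -1/2
Edge 3: R (sign -) -> bounds (-1, -1/2), value = -3/4
Edge 4: B (sign +) -> bounds (-3/4, -1/2), value = -5/8
Edge 5: R (sign -) -> bounds (-3/4, -5/8), value = -11/16
Edge 6: B (sign +) -> bounds (-11/16, -5/8), value = -21/32
Edge 7: R (sign -) -> bounds (-11/16, -21/32), value = -43/64
Edge 8: B (sign +) -> bounds (-43/64, -21/32), value = -85/128
Game value = -85/128

-85/128


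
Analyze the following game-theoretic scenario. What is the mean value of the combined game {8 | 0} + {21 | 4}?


G1 = {8 | 0}, G2 = {21 | 4}
Each is a switch {a | b} with numbers a > b; its mean value is (a + b)/2, and mean value is additive over game sums: m(G1 + G2) = m(G1) + m(G2).
Mean of G1 = (8 + (0))/2 = 8/2 = 4
Mean of G2 = (21 + (4))/2 = 25/2 = 25/2
Mean of G1 + G2 = 4 + 25/2 = 33/2

33/2


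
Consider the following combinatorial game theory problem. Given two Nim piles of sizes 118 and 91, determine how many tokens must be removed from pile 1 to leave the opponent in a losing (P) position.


Piles: 118 and 91
Current XOR: 118 XOR 91 = 45 (non-zero, so this is an N-position).
To make the XOR zero, we need to find a move that balances the piles.
For pile 1 (size 118): target = 118 XOR 45 = 91
We reduce pile 1 from 118 to 91.
Tokens removed: 118 - 91 = 27
Verification: 91 XOR 91 = 0

27


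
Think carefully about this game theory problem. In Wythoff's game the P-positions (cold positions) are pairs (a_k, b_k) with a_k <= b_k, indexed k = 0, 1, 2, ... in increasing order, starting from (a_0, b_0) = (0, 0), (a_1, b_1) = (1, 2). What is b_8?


By Wythoff's theorem, a_k = floor(k * phi) and b_k = floor(k * phi^2) = a_k + k, where phi = (1 + sqrt(5))/2 is the golden ratio.
phi = (1 + sqrt(5))/2 = 1.618034
phi^2 = phi + 1 = 2.618034
k = 8
k * phi^2 = 8 * 2.618034 = 20.944272
b_8 = floor(k * phi^2) = 20 (check: a_8 + k = 12 + 8 = 20)

20


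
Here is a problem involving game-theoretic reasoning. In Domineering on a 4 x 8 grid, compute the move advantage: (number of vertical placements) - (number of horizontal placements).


Board is 4 x 8 (rows x cols).
Left (vertical) placements: (rows-1) * cols = 3 * 8 = 24
Right (horizontal) placements: rows * (cols-1) = 4 * 7 = 28
Advantage = Left - Right = 24 - 28 = -4

-4


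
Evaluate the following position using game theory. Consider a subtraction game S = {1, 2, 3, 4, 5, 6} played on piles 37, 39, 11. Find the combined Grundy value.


Subtraction set: {1, 2, 3, 4, 5, 6}
For this subtraction set, G(n) = n mod 7 (period = max + 1 = 7).
Pile 1 (size 37): G(37) = 37 mod 7 = 2
Pile 2 (size 39): G(39) = 39 mod 7 = 4
Pile 3 (size 11): G(11) = 11 mod 7 = 4
Total Grundy value = XOR of all: 2 XOR 4 XOR 4 = 2

2


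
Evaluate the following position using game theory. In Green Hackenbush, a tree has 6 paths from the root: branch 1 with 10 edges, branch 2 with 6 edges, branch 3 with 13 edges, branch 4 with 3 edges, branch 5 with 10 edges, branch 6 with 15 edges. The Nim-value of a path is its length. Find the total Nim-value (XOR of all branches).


The tree has 6 branches from the ground vertex.
In Green Hackenbush, the Nim-value of a simple path of length k is k.
Branch 1: length 10, Nim-value = 10
Branch 2: length 6, Nim-value = 6
Branch 3: length 13, Nim-value = 13
Branch 4: length 3, Nim-value = 3
Branch 5: length 10, Nim-value = 10
Branch 6: length 15, Nim-value = 15
Total Nim-value = XOR of all branch values:
0 XOR 10 = 10
10 XOR 6 = 12
12 XOR 13 = 1
1 XOR 3 = 2
2 XOR 10 = 8
8 XOR 15 = 7
Nim-value of the tree = 7

7


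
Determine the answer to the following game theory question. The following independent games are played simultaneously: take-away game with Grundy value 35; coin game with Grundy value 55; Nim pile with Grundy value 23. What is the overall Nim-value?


By the Sprague-Grundy theorem, the Grundy value of a sum of games is the XOR of individual Grundy values.
take-away game: Grundy value = 35. Running XOR: 0 XOR 35 = 35
coin game: Grundy value = 55. Running XOR: 35 XOR 55 = 20
Nim pile: Grundy value = 23. Running XOR: 20 XOR 23 = 3
The combined Grundy value is 3.

3


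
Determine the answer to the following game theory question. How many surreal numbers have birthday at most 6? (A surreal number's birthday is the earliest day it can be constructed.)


Day 0: {|} = 0 is born. Count = 1.
Day n: the number of surreal numbers born by day n is 2^(n+1) - 1.
By day 0: 2^1 - 1 = 1
By day 1: 2^2 - 1 = 3
By day 2: 2^3 - 1 = 7
By day 3: 2^4 - 1 = 15
By day 4: 2^5 - 1 = 31
By day 5: 2^6 - 1 = 63
By day 6: 2^7 - 1 = 127
By day 6: 127 surreal numbers.

127


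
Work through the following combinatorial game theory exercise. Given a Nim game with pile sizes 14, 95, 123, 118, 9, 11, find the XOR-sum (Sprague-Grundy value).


We need the XOR (exclusive or) of all pile sizes.
After XOR-ing pile 1 (size 14): 0 XOR 14 = 14
After XOR-ing pile 2 (size 95): 14 XOR 95 = 81
After XOR-ing pile 3 (size 123): 81 XOR 123 = 42
After XOR-ing pile 4 (size 118): 42 XOR 118 = 92
After XOR-ing pile 5 (size 9): 92 XOR 9 = 85
After XOR-ing pile 6 (size 11): 85 XOR 11 = 94
The Nim-value of this position is 94.

94


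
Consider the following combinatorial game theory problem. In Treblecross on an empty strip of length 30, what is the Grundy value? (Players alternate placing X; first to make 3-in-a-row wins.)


Treblecross: place X on empty cells; 3-in-a-row wins.
Playing within two cells of an existing X lets the opponent win at once, so sensible play treats the cells i-2..i+2 around each X as dead. The player left with no safe cell loses, so this is a normal-play take-away game on strips of safe cells.
Placing X at cell i (0-indexed) of a strip of k safe cells leaves independent strips of sizes max(0, i-2) and max(0, k-i-3). Hence G(k) = mex{ G(max(0,i-2)) XOR G(max(0,k-i-3)) : 0 <= i < k }, with G(0) = 0.
G(1): splits (0,0):0^0=0 -> mex({0}) = 1
G(2): splits (0,0):0^0=0 -> mex({0}) = 1
G(3): splits (0,0):0^0=0 -> mex({0}) = 1
G(4): splits (0,1):0^1=1 (0,0):0^0=0 -> mex({0, 1}) = 2
G(5): splits (0,2):0^1=1 (0,1):0^1=1 (0,0):0^0=0 -> mex({0, 1}) = 2
G(6) = mex({1}) = 0
G(7) = mex({0, 1, 2}) = 3
G(8) = mex({0, 1, 2}) = 3
G(9) = mex({0, 2}) = 1
G(10) = mex({0, 2, 3}) = 1
G(11) = mex({0, 3}) = 1
G(12) = mex({1, 3}) = 0
G(13) = mex({0, 1, 2, 3}) = 4
G(14) = mex({0, 1, 2}) = 3
G(15) = mex({0, 1, 2}) = 3
G(16) = mex({0, 1, 2, 4}) = 3
G(17) = mex({0, 1, 3, 4}) = 2
G(18) = mex({0, 1, 3, 4}) = 2
G(19) = mex({0, 1, 3, 5}) = 2
G(20) = mex({0, 1, 2, 3, 5}) = 4
G(21) = mex({0, 1, 2, 3, 5}) = 4
G(22) = mex({1, 2, 6}) = 0
G(23) = mex({0, 1, 2, 3, 4, 6}) = 5
G(24) = mex({0, 1, 2, 3, 4}) = 5
G(25) = mex({0, 1, 3, 4, 7}) = 2
G(26) = mex({0, 1, 3, 4, 5, 7}) = 2
G(27) = mex({0, 1, 3, 5}) = 2
G(28) = mex({0, 1, 2, 5}) = 3
G(29) = mex({0, 1, 2, 4, 5, 6}) = 3
G(30) = mex({1, 2, 4, 6}) = 0
Therefore G(30) = 0.

0


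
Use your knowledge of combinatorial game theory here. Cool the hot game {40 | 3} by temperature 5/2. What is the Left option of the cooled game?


Original game: {40 | 3} (a switch {a | b} with a > b).
Cooling by t (for t below the temperature (a - b)/2 = 37/2) taxes each move by t: {a | b} cooled by t is {a - t | b + t}.
Cooling amount: t = 5/2
Cooled Left option: 40 - 5/2 = 75/2
Cooled Right option: 3 + 5/2 = 11/2
Cooled game: {75/2 | 11/2}
Left option = 75/2

75/2


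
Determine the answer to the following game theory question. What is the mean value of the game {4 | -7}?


Game = {4 | -7}, a switch {a | b} with numbers a > b.
Its thermograph has left wall a - t and right wall b + t, which meet at t = (a - b)/2, where both equal (a + b)/2. So the mast (mean value) is at (a + b)/2.
Mean = (4 + (-7))/2 = -3/2 = -3/2

-3/2


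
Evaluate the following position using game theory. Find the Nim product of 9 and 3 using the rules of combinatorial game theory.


Nim multiplication is bilinear over XOR: (u XOR v) * w = (u*w) XOR (v*w).
So we split each operand into its bit components and XOR the pairwise Nim products.
9 = 1 + 8 (as XOR of powers of 2).
3 = 1 + 2 (as XOR of powers of 2).
Using the standard Nim-product table on single bits:
  2*2 = 3,   2*4 = 8,   2*8 = 12,
  4*4 = 6,   4*8 = 11,  8*8 = 13,
and  1*x = x (identity), k*l = l*k (commutative).
Pairwise Nim products:
  1 * 1 = 1
  1 * 2 = 2
  8 * 1 = 8
  8 * 2 = 12
XOR them: 1 XOR 2 XOR 8 XOR 12 = 7.
Result: 9 * 3 = 7 (in Nim).

7


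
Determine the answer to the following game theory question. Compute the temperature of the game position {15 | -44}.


The game is {15 | -44}, a switch {a | b} with numbers a > b.
Cooling {a | b} by t gives {a - t | b + t}, which stops being hot when a - t = b + t, i.e. at t = (a - b)/2. So the temperature of a switch is (a - b)/2.
Temperature = (Left option - Right option) / 2
= (15 - (-44)) / 2
= 59 / 2
= 59/2

59/2


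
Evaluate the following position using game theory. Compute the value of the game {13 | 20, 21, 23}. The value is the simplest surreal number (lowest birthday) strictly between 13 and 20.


Left options: {13}, max = 13
Right options: {20, 21, 23}, min = 20
All options are numbers and max(Left) < min(Right), so by the simplicity theorem the value is the simplest (earliest-born) number strictly between 13 and 20.
Integers 14 through 19 all lie strictly between 13 and 20.
Among integers, the simplest (lowest birthday = smallest |n|; 0 is born on day 0, +-n on day n) is 14.
No non-integer in the interval can be simpler: if x is a non-integer in the interval, then floor(x) or ceil(x) also lies in the interval (the interval contains an integer), and both are proper prefixes of x's sign expansion, i.e. born earlier. So the game value is 14.
Game value = 14

14


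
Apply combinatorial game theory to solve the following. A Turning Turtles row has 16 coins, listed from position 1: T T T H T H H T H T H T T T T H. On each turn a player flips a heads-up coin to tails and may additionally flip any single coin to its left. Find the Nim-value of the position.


Coins: T T T H T H H T H T H T T T T H
Key fact: a single head at position k behaves exactly like a Nim heap of size k (turning it to T and optionally flipping a coin at j < k corresponds to moving the heap from k to j, or to 0), and heads combine as a disjunctive sum (two heads at the same place would cancel, matching j XOR j = 0). So the Nim-value is the XOR of the 1-indexed positions of the heads.
Face-up positions (1-indexed): [4, 6, 7, 9, 11, 16]
XOR 0 with 4: 0 XOR 4 = 4
XOR 4 with 6: 4 XOR 6 = 2
XOR 2 with 7: 2 XOR 7 = 5
XOR 5 with 9: 5 XOR 9 = 12
XOR 12 with 11: 12 XOR 11 = 7
XOR 7 with 16: 7 XOR 16 = 23
Nim-value = 23

23


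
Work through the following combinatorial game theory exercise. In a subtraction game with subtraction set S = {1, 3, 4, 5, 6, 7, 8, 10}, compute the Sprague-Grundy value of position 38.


The subtraction set is S = {1, 3, 4, 5, 6, 7, 8, 10}.
G(k) = mex{ G(k - s) : s in S, s <= k }. We compute iteratively: G(0) = 0.
G(1) = mex({0}) = 1
G(2) = mex({1}) = 0
G(3) = mex({0}) = 1
G(4) = mex({0, 1}) = 2
G(5) = mex({0, 1, 2}) = 3
G(6) = mex({0, 1, 3}) = 2
G(7) = mex({0, 1, 2}) = 3
G(8) = mex({0, 1, 2, 3}) = 4
G(9) = mex({0, 1, 2, 3, 4}) = 5
G(10) = mex({0, 1, 2, 3, 5}) = 4
G(11) = mex({1, 2, 3, 4}) = 0
G(12) = mex({0, 2, 3, 4, 5}) = 1
G(13) = mex({1, 2, 3, 4, 5}) = 0
G(14) = mex({0, 2, 3, 4, 5}) = 1
G(15) = mex({0, 1, 3, 4, 5}) = 2
G(16) = mex({0, 1, 2, 4, 5}) = 3
G(17) = mex({0, 1, 3, 4, 5}) = 2
G(18) = mex({0, 1, 2, 4}) = 3
G(19) = mex({0, 1, 2, 3, 5}) = 4
G(20) = mex({0, 1, 2, 3, 4}) = 5
Observe that G(11)..G(20) = 0, 1, 0, 1, 2, 3, 2, 3, 4, 5 repeats G(0)..G(9) = 0, 1, 0, 1, 2, 3, 2, 3, 4, 5.
For k >= max(S) = 10, G(k) is determined by the previous 10 values G(k-10)..G(k-1); a window of 10 consecutive values has recurred shifted by 11, so by induction G(k + 11) = G(k) for all k >= 0: the sequence is periodic from the start with period 11.
One period: G(0..10) = 0, 1, 0, 1, 2, 3, 2, 3, 4, 5, 4.
38 mod 11 = 5, so G(38) = G(5) = 3.

3


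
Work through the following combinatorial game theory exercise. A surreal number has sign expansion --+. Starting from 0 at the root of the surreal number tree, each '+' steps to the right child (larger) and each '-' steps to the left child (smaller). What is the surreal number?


Sign expansion: --+
Rule: track bounds (lo, hi), initially (-inf, +inf). On '+', the current value becomes lo and we move to the simplest number in (value, hi): value + 1 if hi = +inf, otherwise the midpoint (value + hi)/2. On '-', the current value becomes hi and we move to value - 1 if lo = -inf, otherwise the midpoint (lo + value)/2.
Start at 0.
Step 1: sign = -, move left. Bounds: (-inf, 0). Value = -1
Step 2: sign = -, move left. Bounds: (-inf, -1). Value = -2
Step 3: sign = +, move right. Bounds: (-2, -1). Value = -3/2
The surreal number with sign expansion --+ is -3/2.

-3/2


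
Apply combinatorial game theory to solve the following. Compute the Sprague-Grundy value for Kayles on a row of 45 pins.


Kayles: a move removes 1 or 2 adjacent pins from a contiguous row.
Removing pins from a row of k leaves two independent rows (a, b) with a + b = k - 1 (one pin) or a + b = k - 2 (two pins); an end removal gives a = 0.
By Sprague-Grundy, G(k) = mex{ G(a) XOR G(b) } over all these splits. G(0) = 0.
G(1): splits (0,0):0^0=0 -> mex({0}) = 1
G(2): splits (0,1):0^1=1 (0,0):0^0=0 -> mex({0, 1}) = 2
G(3): splits (0,2):0^2=2 (1,1):1^1=0 (0,1):0^1=1 -> mex({0, 1, 2}) = 3
G(4): splits (0,3):0^3=3 (1,2):1^2=3 (0,2):0^2=2 (1,1):1^1=0 -> mex({0, 2, 3}) = 1
G(5): splits (0,4):0^1=1 (1,3):1^3=2 (2,2):2^2=0 (0,3):0^3=3 (1,2):1^2=3 -> mex({0, 1, 2, 3}) = 4
G(6) = mex({0, 1, 2, 4}) = 3
G(7) = mex({0, 1, 3, 4, 5}) = 2
G(8) = mex({0, 2, 3, 5, 6}) = 1
G(9) = mex({0, 1, 2, 3, 6, 7}) = 4
G(10) = mex({0, 1, 3, 4, 5, 7}) = 2
G(11) = mex({0, 1, 2, 3, 4, 5}) = 6
G(12) = mex({0, 1, 2, 3, 5, 6, 7}) = 4
G(13) = mex({0, 2, 3, 4, 6, 7}) = 1
G(14) = mex({0, 1, 4, 5, 6, 7}) = 2
G(15) = mex({0, 1, 2, 3, 4, 5, 6}) = 7
G(16) = mex({0, 2, 3, 5, 6, 7}) = 1
G(17) = mex({0, 1, 2, 3, 5, 6, 7}) = 4
G(18) = mex({0, 1, 2, 4, 5, 6}) = 3
G(19) = mex({0, 1, 3, 4, 5, 7}) = 2
G(20) = mex({0, 2, 3, 4, 5, 6, 7}) = 1
G(21) = mex({0, 1, 2, 3, 5, 6, 7}) = 4
G(22) = mex({0, 1, 2, 3, 4, 5, 7}) = 6
G(23) = mex({0, 1, 2, 3, 4, 5, 6}) = 7
G(24) = mex({0, 1, 2, 3, 5, 6, 7}) = 4
G(25) = mex({0, 2, 3, 4, 6, 7}) = 1
G(26) = mex({0, 1, 3, 4, 5, 6, 7}) = 2
G(27) = mex({0, 1, 2, 3, 4, 5, 6, 7}) = 8
G(28) = mex({0, 1, 2, 3, 4, 6, 7, 8}) = 5
G(29) = mex({0, 1, 2, 3, 5, 6, 7, 8, 9}) = 4
G(30) = mex({0, 1, 2, 3, 4, 5, 6, 9, 10}) = 7
G(31) = mex({0, 1, 3, 4, 5, 7, 10, 11}) = 2
G(32) = mex({0, 2, 3, 4, 5, 6, 7, 9, 11}) = 1
G(33) = mex({0, 1, 2, 3, 4, 5, 6, 7, 9, 12}) = 8
G(34) = mex({0, 1, 2, 3, 4, 5, 7, 8, 11, 12}) = 6
G(35) = mex({0, 1, 2, 3, 4, 5, 6, 8, 9, 10, 11}) = 7
G(36) = mex({0, 1, 2, 3, 5, 6, 7, 9, 10}) = 4
G(37) = mex({0, 2, 3, 4, 6, 7, 9, 10, 11, 12}) = 1
G(38) = mex({0, 1, 3, 4, 5, 6, 7, 9, 10, 11, 12}) = 2
G(39) = mex({0, 1, 2, 4, 5, 6, 7, 9, 10, 12, 14}) = 3
G(40) = mex({0, 2, 3, 4, 6, 7, 11, 12, 14}) = 1
G(41) = mex({0, 1, 2, 3, 5, 6, 7, 9, 10, 11, 12}) = 4
G(42) = mex({0, 1, 2, 3, 4, 5, 6, 9, 10}) = 7
G(43) = mex({0, 1, 3, 4, 5, 7, 9, 10, 12, 15}) = 2
G(44) = mex({0, 2, 3, 4, 5, 6, 7, 9, 10, 12, 15}) = 1
G(45) = mex({0, 1, 2, 3, 4, 5, 6, 7, 9, 10, 12, 14}) = 8
Therefore G(45) = 8.

8
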